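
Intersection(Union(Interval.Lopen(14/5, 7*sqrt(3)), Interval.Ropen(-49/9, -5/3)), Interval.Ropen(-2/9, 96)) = Interval.Lopen(14/5, 7*sqrt(3))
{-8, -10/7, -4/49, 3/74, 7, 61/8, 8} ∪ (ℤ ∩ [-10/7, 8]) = {-8, -10/7, -4/49, 3/74, 61/8} ∪ {-1, 0, …, 8}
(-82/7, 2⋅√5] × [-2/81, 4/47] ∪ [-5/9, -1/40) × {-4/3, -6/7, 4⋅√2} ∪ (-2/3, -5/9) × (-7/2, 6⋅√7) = ([-5/9, -1/40) × {-4/3, -6/7, 4⋅√2}) ∪ ((-82/7, 2⋅√5] × [-2/81, 4/47]) ∪ ((-2/3, -5/9) × (-7/2, 6⋅√7))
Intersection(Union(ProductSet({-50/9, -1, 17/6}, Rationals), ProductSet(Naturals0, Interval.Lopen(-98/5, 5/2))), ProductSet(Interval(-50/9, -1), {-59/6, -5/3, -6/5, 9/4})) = ProductSet({-50/9, -1}, {-59/6, -5/3, -6/5, 9/4})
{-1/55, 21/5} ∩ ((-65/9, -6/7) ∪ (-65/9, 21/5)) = {-1/55}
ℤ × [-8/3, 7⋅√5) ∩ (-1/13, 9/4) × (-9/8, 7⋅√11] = {0, 1, 2} × (-9/8, 7⋅√5)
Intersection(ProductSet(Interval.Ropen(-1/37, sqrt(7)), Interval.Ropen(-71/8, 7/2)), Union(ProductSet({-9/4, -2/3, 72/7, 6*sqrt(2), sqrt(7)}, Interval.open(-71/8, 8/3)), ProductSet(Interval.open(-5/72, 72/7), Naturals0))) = ProductSet(Interval.Ropen(-1/37, sqrt(7)), Range(0, 4, 1))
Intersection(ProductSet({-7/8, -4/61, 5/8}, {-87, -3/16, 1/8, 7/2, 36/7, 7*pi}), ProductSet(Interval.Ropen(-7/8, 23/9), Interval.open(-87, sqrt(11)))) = ProductSet({-7/8, -4/61, 5/8}, {-3/16, 1/8})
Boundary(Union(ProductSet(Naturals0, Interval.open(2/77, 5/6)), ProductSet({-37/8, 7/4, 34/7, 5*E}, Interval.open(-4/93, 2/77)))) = Union(ProductSet({-37/8, 7/4, 34/7, 5*E}, Interval(-4/93, 2/77)), ProductSet(Naturals0, Interval(2/77, 5/6)))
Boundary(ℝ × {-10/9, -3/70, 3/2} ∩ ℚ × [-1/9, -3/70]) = ℝ × {-3/70}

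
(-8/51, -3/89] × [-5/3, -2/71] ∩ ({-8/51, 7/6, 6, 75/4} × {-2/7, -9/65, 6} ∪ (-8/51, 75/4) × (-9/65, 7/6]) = (-8/51, -3/89] × (-9/65, -2/71]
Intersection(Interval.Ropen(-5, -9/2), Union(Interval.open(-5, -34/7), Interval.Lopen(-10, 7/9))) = Interval.Ropen(-5, -9/2)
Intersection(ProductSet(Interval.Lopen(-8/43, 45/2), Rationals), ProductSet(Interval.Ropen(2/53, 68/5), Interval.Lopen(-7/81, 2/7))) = ProductSet(Interval.Ropen(2/53, 68/5), Intersection(Interval.Lopen(-7/81, 2/7), Rationals))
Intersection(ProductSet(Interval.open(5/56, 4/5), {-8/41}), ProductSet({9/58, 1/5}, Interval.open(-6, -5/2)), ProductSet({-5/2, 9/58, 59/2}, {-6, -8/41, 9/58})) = EmptySet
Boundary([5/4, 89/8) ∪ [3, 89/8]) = {5/4, 89/8}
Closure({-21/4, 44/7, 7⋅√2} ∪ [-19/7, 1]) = {-21/4, 44/7, 7⋅√2} ∪ [-19/7, 1]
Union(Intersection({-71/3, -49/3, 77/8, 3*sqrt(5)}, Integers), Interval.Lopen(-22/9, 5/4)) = Interval.Lopen(-22/9, 5/4)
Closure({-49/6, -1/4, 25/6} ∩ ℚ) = {-49/6, -1/4, 25/6}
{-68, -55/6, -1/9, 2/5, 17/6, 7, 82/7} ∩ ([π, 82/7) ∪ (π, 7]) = {7}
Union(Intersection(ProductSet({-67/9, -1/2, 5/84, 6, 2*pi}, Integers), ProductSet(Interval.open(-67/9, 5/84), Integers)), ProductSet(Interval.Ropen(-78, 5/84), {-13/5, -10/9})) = Union(ProductSet({-1/2}, Integers), ProductSet(Interval.Ropen(-78, 5/84), {-13/5, -10/9}))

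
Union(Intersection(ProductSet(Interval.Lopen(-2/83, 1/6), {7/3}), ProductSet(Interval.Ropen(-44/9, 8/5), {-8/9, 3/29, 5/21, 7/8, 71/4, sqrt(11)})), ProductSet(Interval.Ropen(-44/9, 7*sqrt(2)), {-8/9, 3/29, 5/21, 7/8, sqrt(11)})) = ProductSet(Interval.Ropen(-44/9, 7*sqrt(2)), {-8/9, 3/29, 5/21, 7/8, sqrt(11)})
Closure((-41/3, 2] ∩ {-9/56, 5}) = {-9/56}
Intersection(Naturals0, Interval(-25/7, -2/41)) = EmptySet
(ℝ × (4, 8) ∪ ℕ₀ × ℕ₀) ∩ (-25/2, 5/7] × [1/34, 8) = ({0} × {1, 2, …, 7}) ∪ ((-25/2, 5/7] × (4, 8))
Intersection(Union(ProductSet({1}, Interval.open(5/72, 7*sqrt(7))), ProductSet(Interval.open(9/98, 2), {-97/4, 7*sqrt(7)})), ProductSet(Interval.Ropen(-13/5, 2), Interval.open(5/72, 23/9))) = ProductSet({1}, Interval.open(5/72, 23/9))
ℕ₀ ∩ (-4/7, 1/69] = {0}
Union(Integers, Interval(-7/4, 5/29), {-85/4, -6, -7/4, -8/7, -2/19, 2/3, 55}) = Union({-85/4, 2/3}, Integers, Interval(-7/4, 5/29))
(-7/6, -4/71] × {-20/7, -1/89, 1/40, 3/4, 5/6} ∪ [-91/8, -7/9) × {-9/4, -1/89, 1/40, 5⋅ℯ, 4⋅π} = ((-7/6, -4/71] × {-20/7, -1/89, 1/40, 3/4, 5/6}) ∪ ([-91/8, -7/9) × {-9/4, -1/89, 1/40, 5⋅ℯ, 4⋅π})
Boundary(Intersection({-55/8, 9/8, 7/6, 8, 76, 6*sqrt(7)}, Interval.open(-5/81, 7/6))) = {9/8}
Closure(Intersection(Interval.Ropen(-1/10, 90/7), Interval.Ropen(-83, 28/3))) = Interval(-1/10, 28/3)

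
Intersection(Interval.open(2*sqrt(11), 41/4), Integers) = Range(7, 11, 1)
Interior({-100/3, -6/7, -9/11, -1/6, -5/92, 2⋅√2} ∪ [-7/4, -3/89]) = (-7/4, -3/89)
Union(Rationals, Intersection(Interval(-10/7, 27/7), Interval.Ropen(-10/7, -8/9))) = Union(Interval(-10/7, -8/9), Rationals)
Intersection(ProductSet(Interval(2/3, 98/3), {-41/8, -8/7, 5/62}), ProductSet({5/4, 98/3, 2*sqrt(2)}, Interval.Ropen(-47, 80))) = ProductSet({5/4, 98/3, 2*sqrt(2)}, {-41/8, -8/7, 5/62})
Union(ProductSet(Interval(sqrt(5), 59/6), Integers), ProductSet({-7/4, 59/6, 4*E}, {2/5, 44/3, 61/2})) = Union(ProductSet({-7/4, 59/6, 4*E}, {2/5, 44/3, 61/2}), ProductSet(Interval(sqrt(5), 59/6), Integers))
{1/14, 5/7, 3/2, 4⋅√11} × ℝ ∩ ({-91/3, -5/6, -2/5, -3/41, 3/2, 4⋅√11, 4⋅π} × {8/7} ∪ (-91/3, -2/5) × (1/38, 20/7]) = {3/2, 4⋅√11} × {8/7}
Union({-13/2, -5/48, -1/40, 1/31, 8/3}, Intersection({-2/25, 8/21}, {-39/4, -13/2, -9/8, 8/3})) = {-13/2, -5/48, -1/40, 1/31, 8/3}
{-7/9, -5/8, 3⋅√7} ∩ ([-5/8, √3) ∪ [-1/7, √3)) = {-5/8}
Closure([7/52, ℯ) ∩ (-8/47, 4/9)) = [7/52, 4/9]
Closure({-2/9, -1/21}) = {-2/9, -1/21}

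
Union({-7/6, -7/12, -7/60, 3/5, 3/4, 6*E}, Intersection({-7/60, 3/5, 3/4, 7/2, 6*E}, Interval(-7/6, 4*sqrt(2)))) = {-7/6, -7/12, -7/60, 3/5, 3/4, 7/2, 6*E}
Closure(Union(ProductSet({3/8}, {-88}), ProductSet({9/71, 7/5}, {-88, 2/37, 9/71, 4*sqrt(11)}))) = Union(ProductSet({3/8}, {-88}), ProductSet({9/71, 7/5}, {-88, 2/37, 9/71, 4*sqrt(11)}))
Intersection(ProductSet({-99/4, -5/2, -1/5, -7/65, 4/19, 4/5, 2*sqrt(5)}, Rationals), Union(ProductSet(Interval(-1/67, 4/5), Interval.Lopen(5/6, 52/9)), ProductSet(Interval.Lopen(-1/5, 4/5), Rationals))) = ProductSet({-7/65, 4/19, 4/5}, Rationals)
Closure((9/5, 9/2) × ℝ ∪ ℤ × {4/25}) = (ℤ × {4/25}) ∪ ([9/5, 9/2] × ℝ)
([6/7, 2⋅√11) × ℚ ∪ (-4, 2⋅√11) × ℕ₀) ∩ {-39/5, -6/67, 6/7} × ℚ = ({6/7} × ℚ) ∪ ({-6/67, 6/7} × ℕ₀)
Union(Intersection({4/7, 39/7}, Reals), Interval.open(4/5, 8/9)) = Union({4/7, 39/7}, Interval.open(4/5, 8/9))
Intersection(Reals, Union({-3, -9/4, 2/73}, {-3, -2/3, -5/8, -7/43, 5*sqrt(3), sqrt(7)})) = {-3, -9/4, -2/3, -5/8, -7/43, 2/73, 5*sqrt(3), sqrt(7)}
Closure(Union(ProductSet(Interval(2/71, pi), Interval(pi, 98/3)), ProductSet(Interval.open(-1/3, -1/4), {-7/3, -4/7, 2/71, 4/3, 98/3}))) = Union(ProductSet(Interval(-1/3, -1/4), {-7/3, -4/7, 2/71, 4/3, 98/3}), ProductSet(Interval(2/71, pi), Interval(pi, 98/3)))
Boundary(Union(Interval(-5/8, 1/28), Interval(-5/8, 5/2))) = {-5/8, 5/2}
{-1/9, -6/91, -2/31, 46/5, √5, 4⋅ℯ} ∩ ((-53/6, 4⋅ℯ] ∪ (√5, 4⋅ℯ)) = {-1/9, -6/91, -2/31, 46/5, √5, 4⋅ℯ}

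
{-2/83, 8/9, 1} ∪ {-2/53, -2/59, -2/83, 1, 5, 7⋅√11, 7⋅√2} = {-2/53, -2/59, -2/83, 8/9, 1, 5, 7⋅√11, 7⋅√2}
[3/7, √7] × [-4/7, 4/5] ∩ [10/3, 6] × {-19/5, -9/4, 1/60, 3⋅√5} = ∅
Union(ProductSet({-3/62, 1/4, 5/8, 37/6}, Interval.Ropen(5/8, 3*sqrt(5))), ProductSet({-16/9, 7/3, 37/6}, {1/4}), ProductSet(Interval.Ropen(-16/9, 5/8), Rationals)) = Union(ProductSet({-16/9, 7/3, 37/6}, {1/4}), ProductSet({-3/62, 1/4, 5/8, 37/6}, Interval.Ropen(5/8, 3*sqrt(5))), ProductSet(Interval.Ropen(-16/9, 5/8), Rationals))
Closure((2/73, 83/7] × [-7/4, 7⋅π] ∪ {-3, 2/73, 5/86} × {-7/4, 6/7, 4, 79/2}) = ({-3, 2/73, 5/86} × {-7/4, 6/7, 4, 79/2}) ∪ ([2/73, 83/7] × [-7/4, 7⋅π])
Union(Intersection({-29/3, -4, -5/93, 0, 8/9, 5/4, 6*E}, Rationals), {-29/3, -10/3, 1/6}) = {-29/3, -4, -10/3, -5/93, 0, 1/6, 8/9, 5/4}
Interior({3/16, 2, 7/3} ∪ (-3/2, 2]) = (-3/2, 2)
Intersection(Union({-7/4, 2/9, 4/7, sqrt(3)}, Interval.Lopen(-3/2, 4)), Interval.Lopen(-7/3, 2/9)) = Union({-7/4}, Interval.Lopen(-3/2, 2/9))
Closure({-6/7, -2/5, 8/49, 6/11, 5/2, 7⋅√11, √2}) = {-6/7, -2/5, 8/49, 6/11, 5/2, 7⋅√11, √2}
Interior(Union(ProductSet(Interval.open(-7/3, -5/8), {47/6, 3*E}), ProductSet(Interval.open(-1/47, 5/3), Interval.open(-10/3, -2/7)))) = ProductSet(Interval.open(-1/47, 5/3), Interval.open(-10/3, -2/7))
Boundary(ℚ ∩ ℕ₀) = ℕ₀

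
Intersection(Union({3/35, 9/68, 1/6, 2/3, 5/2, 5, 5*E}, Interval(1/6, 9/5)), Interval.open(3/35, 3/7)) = Union({9/68}, Interval.Ropen(1/6, 3/7))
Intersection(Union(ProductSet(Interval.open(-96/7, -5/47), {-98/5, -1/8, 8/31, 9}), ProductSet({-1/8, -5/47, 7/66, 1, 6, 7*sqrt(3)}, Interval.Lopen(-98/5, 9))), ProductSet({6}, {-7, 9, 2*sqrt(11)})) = ProductSet({6}, {-7, 9, 2*sqrt(11)})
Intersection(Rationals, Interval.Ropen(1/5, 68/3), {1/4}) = {1/4}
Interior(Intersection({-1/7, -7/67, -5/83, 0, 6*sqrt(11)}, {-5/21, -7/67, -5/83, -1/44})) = EmptySet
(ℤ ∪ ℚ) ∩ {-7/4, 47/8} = {-7/4, 47/8}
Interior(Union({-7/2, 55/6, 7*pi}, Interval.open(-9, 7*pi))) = Interval.open(-9, 7*pi)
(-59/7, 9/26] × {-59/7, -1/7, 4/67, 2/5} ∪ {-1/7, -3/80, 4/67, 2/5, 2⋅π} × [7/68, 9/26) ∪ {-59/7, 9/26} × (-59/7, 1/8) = ({-59/7, 9/26} × (-59/7, 1/8)) ∪ ((-59/7, 9/26] × {-59/7, -1/7, 4/67, 2/5}) ∪ ({-1/7, -3/80, 4/67, 2/5, 2⋅π} × [7/68, 9/26))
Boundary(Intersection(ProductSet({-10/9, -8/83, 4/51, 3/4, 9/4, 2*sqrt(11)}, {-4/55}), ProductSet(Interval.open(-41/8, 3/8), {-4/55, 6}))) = ProductSet({-10/9, -8/83, 4/51}, {-4/55})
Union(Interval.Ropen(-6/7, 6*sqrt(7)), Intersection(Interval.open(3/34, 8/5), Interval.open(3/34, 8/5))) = Interval.Ropen(-6/7, 6*sqrt(7))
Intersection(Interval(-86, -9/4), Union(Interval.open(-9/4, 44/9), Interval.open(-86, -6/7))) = Interval.Lopen(-86, -9/4)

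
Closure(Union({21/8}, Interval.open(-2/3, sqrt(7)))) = Interval(-2/3, sqrt(7))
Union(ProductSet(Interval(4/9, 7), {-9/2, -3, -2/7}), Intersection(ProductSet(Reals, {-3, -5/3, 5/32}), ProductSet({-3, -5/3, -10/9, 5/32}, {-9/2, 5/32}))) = Union(ProductSet({-3, -5/3, -10/9, 5/32}, {5/32}), ProductSet(Interval(4/9, 7), {-9/2, -3, -2/7}))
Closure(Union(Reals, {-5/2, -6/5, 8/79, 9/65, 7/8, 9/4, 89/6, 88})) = Reals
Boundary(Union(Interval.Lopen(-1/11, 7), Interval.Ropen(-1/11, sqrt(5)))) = {-1/11, 7}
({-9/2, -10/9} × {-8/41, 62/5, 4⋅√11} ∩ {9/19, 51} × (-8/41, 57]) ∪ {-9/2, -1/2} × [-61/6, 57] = {-9/2, -1/2} × [-61/6, 57]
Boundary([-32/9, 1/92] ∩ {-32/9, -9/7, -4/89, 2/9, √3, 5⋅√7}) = {-32/9, -9/7, -4/89}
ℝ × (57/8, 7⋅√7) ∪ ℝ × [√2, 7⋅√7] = ℝ × [√2, 7⋅√7]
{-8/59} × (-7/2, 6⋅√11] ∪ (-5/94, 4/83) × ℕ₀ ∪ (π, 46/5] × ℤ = ((-5/94, 4/83) × ℕ₀) ∪ ((π, 46/5] × ℤ) ∪ ({-8/59} × (-7/2, 6⋅√11])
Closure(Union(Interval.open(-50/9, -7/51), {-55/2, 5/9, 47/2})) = Union({-55/2, 5/9, 47/2}, Interval(-50/9, -7/51))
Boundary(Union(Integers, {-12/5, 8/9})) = Union({-12/5, 8/9}, Integers)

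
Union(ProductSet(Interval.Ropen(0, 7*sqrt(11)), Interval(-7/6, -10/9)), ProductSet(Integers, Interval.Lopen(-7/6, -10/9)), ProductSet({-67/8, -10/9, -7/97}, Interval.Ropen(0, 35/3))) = Union(ProductSet({-67/8, -10/9, -7/97}, Interval.Ropen(0, 35/3)), ProductSet(Integers, Interval.Lopen(-7/6, -10/9)), ProductSet(Interval.Ropen(0, 7*sqrt(11)), Interval(-7/6, -10/9)))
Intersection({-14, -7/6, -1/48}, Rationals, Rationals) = {-14, -7/6, -1/48}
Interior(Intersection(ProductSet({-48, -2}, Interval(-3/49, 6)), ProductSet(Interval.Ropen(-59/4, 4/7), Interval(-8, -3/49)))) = EmptySet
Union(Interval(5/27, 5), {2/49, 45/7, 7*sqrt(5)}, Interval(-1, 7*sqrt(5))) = Interval(-1, 7*sqrt(5))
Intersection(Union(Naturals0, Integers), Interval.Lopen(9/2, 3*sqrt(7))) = Range(5, 8, 1)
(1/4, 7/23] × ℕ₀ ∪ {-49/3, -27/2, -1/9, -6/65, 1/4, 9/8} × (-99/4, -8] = ((1/4, 7/23] × ℕ₀) ∪ ({-49/3, -27/2, -1/9, -6/65, 1/4, 9/8} × (-99/4, -8])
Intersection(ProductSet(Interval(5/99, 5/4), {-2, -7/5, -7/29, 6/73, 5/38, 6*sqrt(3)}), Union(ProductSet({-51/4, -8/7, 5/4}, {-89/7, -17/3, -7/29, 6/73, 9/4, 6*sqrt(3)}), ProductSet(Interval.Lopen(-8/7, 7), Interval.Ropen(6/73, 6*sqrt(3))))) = Union(ProductSet({5/4}, {-7/29, 6/73, 6*sqrt(3)}), ProductSet(Interval(5/99, 5/4), {6/73, 5/38}))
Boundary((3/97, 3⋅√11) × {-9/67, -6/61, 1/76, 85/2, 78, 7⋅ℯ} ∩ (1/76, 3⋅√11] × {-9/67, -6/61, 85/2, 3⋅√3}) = [3/97, 3⋅√11] × {-9/67, -6/61, 85/2}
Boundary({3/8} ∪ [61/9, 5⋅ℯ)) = {3/8, 61/9, 5⋅ℯ}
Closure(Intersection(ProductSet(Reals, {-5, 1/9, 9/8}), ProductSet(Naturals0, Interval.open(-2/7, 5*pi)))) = ProductSet(Naturals0, {1/9, 9/8})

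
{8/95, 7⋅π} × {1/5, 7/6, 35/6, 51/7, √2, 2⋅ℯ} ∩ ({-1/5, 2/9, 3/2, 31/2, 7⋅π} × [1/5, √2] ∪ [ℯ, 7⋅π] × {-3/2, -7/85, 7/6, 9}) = {7⋅π} × {1/5, 7/6, √2}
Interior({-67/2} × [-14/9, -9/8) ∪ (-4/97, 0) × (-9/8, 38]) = (-4/97, 0) × (-9/8, 38)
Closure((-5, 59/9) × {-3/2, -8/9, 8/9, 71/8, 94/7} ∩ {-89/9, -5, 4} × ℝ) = {4} × {-3/2, -8/9, 8/9, 71/8, 94/7}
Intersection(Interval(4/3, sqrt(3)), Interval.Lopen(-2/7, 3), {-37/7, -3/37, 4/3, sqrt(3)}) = {4/3, sqrt(3)}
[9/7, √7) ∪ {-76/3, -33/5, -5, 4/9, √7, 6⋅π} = {-76/3, -33/5, -5, 4/9, 6⋅π} ∪ [9/7, √7]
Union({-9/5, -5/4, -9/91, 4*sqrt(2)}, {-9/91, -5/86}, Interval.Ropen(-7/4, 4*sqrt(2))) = Union({-9/5}, Interval(-7/4, 4*sqrt(2)))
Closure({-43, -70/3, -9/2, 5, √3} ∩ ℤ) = {-43, 5}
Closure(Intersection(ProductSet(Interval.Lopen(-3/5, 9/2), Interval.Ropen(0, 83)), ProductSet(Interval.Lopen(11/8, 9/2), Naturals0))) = ProductSet(Interval(11/8, 9/2), Range(0, 83, 1))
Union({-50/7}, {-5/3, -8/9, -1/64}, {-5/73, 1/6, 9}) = {-50/7, -5/3, -8/9, -5/73, -1/64, 1/6, 9}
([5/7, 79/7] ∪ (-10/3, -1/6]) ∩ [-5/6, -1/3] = [-5/6, -1/3]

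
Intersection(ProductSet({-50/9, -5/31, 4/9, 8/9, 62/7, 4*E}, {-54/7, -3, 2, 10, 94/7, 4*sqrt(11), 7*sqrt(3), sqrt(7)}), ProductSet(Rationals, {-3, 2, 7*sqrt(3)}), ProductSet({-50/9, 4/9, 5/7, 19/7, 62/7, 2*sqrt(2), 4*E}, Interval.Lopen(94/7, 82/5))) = EmptySet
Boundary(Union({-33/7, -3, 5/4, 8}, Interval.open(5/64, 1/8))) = {-33/7, -3, 5/64, 1/8, 5/4, 8}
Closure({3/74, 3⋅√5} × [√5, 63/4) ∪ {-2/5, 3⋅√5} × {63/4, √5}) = ({-2/5, 3⋅√5} × {63/4, √5}) ∪ ({3/74, 3⋅√5} × [√5, 63/4])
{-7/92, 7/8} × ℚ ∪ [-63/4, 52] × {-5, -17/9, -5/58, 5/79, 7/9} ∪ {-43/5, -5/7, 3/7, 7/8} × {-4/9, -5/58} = ({-7/92, 7/8} × ℚ) ∪ ({-43/5, -5/7, 3/7, 7/8} × {-4/9, -5/58}) ∪ ([-63/4, 52] × {-5, -17/9, -5/58, 5/79, 7/9})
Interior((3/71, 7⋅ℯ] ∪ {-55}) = (3/71, 7⋅ℯ)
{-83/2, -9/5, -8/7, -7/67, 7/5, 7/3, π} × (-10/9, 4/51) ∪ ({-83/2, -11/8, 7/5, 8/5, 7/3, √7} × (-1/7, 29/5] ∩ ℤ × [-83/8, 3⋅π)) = {-83/2, -9/5, -8/7, -7/67, 7/5, 7/3, π} × (-10/9, 4/51)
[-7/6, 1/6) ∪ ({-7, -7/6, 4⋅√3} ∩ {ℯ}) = [-7/6, 1/6)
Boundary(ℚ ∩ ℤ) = ℤ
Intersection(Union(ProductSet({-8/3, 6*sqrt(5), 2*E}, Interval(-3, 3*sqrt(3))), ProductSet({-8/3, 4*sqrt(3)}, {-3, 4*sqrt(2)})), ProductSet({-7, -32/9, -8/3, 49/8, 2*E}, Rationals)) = ProductSet({-8/3, 2*E}, Intersection(Interval(-3, 3*sqrt(3)), Rationals))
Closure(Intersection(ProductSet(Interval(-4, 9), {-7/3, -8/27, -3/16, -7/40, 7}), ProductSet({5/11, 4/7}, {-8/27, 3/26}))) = ProductSet({5/11, 4/7}, {-8/27})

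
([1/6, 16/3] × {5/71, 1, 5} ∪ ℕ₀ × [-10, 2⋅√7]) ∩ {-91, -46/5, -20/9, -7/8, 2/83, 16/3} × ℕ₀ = {16/3} × {1, 5}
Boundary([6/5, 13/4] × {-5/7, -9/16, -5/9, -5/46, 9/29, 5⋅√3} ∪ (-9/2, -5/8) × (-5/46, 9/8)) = ({-9/2, -5/8} × [-5/46, 9/8]) ∪ ([-9/2, -5/8] × {-5/46, 9/8}) ∪ ([6/5, 13/4] × {-5/7, -9/16, -5/9, -5/46, 9/29, 5⋅√3})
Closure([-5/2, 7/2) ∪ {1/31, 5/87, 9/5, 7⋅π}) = [-5/2, 7/2] ∪ {7⋅π}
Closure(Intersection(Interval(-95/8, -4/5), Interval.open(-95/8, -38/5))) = Interval(-95/8, -38/5)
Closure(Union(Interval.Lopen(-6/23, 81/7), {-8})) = Union({-8}, Interval(-6/23, 81/7))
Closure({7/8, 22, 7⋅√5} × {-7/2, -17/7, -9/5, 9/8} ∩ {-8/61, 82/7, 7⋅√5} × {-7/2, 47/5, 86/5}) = {7⋅√5} × {-7/2}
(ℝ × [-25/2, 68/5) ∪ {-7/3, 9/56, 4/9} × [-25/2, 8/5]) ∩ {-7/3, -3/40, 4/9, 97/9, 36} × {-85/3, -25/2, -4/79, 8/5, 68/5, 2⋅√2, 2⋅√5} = {-7/3, -3/40, 4/9, 97/9, 36} × {-25/2, -4/79, 8/5, 2⋅√2, 2⋅√5}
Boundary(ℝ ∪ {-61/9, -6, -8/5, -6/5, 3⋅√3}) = ∅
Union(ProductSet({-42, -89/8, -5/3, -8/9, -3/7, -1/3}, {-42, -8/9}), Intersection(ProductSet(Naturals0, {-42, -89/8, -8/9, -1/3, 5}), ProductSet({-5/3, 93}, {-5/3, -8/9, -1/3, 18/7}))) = Union(ProductSet({93}, {-8/9, -1/3}), ProductSet({-42, -89/8, -5/3, -8/9, -3/7, -1/3}, {-42, -8/9}))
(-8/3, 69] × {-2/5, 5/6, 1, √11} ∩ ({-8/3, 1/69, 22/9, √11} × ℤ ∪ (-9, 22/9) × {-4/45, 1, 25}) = ((-8/3, 22/9] ∪ {√11}) × {1}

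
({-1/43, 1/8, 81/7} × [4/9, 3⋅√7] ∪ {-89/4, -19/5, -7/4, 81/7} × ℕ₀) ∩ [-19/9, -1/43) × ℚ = {-7/4} × ℕ₀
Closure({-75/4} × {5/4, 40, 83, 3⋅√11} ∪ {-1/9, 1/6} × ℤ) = ({-1/9, 1/6} × ℤ) ∪ ({-75/4} × {5/4, 40, 83, 3⋅√11})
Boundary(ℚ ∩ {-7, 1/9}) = {-7, 1/9}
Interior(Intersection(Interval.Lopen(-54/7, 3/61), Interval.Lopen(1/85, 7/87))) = Interval.open(1/85, 3/61)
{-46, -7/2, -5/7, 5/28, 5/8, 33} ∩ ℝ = {-46, -7/2, -5/7, 5/28, 5/8, 33}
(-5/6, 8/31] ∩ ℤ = {0}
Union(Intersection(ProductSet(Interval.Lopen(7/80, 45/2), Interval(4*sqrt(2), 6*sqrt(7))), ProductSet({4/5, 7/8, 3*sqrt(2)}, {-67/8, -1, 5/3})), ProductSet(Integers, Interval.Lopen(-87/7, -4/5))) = ProductSet(Integers, Interval.Lopen(-87/7, -4/5))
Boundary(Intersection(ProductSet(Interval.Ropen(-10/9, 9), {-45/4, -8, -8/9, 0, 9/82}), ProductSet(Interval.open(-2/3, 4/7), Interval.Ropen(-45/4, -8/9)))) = ProductSet(Interval(-2/3, 4/7), {-45/4, -8})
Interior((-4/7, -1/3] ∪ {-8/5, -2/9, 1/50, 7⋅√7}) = (-4/7, -1/3)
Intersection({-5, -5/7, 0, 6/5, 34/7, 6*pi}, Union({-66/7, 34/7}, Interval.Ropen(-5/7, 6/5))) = {-5/7, 0, 34/7}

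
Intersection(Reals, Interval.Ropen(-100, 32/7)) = Interval.Ropen(-100, 32/7)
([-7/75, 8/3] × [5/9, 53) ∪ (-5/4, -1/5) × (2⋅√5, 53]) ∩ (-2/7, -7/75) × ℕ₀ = (-2/7, -1/5) × {5, 6, …, 53}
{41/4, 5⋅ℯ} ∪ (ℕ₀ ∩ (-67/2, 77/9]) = {0, 1, …, 8} ∪ {41/4, 5⋅ℯ}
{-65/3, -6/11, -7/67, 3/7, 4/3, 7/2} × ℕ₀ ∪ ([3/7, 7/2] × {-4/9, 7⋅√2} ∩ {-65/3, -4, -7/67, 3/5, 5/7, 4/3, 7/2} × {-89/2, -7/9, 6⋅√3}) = {-65/3, -6/11, -7/67, 3/7, 4/3, 7/2} × ℕ₀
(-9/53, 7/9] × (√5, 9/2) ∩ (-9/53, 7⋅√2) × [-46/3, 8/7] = ∅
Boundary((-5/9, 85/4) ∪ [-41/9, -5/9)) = {-41/9, -5/9, 85/4}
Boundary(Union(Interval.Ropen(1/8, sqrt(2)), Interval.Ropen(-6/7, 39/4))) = {-6/7, 39/4}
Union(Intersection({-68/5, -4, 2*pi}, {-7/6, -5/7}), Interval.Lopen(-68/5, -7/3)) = Interval.Lopen(-68/5, -7/3)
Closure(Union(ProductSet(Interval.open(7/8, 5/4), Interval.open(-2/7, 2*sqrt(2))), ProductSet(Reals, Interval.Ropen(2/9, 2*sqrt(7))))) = Union(ProductSet({7/8, 5/4}, Interval(-2/7, 2/9)), ProductSet(Interval(7/8, 5/4), {-2/7}), ProductSet(Interval.open(7/8, 5/4), Interval.open(-2/7, 2*sqrt(2))), ProductSet(Reals, Interval(2/9, 2*sqrt(7))))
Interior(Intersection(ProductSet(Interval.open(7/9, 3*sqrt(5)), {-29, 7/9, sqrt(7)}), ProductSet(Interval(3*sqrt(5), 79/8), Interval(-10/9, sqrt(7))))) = EmptySet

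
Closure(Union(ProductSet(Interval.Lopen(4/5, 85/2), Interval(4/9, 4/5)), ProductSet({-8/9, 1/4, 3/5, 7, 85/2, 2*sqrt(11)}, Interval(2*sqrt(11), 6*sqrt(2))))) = Union(ProductSet({-8/9, 1/4, 3/5, 7, 85/2, 2*sqrt(11)}, Interval(2*sqrt(11), 6*sqrt(2))), ProductSet(Interval(4/5, 85/2), Interval(4/9, 4/5)))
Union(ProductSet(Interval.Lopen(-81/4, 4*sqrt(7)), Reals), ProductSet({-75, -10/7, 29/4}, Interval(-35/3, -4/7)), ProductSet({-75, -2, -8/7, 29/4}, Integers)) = Union(ProductSet({-75, -10/7, 29/4}, Interval(-35/3, -4/7)), ProductSet({-75, -2, -8/7, 29/4}, Integers), ProductSet(Interval.Lopen(-81/4, 4*sqrt(7)), Reals))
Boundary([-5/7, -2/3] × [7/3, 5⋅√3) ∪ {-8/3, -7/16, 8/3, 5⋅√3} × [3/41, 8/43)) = ({-5/7, -2/3} × [7/3, 5⋅√3]) ∪ ([-5/7, -2/3] × {7/3, 5⋅√3}) ∪ ({-8/3, -7/16, 8/3, 5⋅√3} × [3/41, 8/43])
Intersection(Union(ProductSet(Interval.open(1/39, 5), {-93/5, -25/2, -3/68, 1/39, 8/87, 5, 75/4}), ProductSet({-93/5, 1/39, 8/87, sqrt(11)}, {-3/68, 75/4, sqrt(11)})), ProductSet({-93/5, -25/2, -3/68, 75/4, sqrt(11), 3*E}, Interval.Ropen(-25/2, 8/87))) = Union(ProductSet({sqrt(11)}, {-25/2, -3/68, 1/39}), ProductSet({-93/5, sqrt(11)}, {-3/68}))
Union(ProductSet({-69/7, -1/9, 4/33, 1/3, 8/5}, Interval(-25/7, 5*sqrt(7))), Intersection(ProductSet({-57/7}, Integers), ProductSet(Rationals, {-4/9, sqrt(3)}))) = ProductSet({-69/7, -1/9, 4/33, 1/3, 8/5}, Interval(-25/7, 5*sqrt(7)))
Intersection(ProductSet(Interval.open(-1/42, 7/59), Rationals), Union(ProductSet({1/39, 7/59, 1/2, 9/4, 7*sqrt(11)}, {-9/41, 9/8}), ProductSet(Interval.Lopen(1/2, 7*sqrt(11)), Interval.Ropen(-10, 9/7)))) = ProductSet({1/39}, {-9/41, 9/8})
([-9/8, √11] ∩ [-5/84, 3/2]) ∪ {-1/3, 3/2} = {-1/3} ∪ [-5/84, 3/2]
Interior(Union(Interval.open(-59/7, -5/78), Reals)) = Interval(-oo, oo)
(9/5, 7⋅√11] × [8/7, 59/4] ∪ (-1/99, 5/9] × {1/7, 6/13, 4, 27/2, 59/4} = ((-1/99, 5/9] × {1/7, 6/13, 4, 27/2, 59/4}) ∪ ((9/5, 7⋅√11] × [8/7, 59/4])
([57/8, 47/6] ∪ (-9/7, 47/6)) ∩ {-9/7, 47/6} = {47/6}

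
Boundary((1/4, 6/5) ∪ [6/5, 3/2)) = {1/4, 3/2}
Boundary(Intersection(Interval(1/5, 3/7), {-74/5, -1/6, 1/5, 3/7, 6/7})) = {1/5, 3/7}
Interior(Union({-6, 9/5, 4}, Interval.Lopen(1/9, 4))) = Interval.open(1/9, 4)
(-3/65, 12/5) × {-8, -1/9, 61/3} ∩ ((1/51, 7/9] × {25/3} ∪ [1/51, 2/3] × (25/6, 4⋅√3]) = ∅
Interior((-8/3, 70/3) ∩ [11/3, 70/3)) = (11/3, 70/3)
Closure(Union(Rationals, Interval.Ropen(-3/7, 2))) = Union(Interval(-oo, oo), Rationals)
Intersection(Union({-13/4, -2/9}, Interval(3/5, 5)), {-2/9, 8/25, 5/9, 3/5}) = {-2/9, 3/5}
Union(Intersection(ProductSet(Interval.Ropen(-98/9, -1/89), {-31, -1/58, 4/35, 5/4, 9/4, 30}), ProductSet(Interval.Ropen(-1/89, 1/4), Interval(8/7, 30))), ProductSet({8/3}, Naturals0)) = ProductSet({8/3}, Naturals0)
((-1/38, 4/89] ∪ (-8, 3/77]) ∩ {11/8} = ∅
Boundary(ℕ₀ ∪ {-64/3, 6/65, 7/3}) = {-64/3, 6/65, 7/3} ∪ ℕ₀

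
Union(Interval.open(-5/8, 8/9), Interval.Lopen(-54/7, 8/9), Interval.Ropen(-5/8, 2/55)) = Interval.Lopen(-54/7, 8/9)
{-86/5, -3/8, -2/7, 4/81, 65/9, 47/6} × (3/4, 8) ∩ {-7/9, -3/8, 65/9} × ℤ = {-3/8, 65/9} × {1, 2, …, 7}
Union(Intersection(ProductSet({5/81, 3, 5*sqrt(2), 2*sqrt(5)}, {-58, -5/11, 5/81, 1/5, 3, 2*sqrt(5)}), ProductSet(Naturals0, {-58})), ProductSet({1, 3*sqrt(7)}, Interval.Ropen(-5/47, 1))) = Union(ProductSet({3}, {-58}), ProductSet({1, 3*sqrt(7)}, Interval.Ropen(-5/47, 1)))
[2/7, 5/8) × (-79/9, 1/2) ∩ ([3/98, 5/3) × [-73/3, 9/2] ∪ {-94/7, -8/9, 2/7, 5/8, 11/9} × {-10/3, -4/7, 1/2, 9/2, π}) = [2/7, 5/8) × (-79/9, 1/2)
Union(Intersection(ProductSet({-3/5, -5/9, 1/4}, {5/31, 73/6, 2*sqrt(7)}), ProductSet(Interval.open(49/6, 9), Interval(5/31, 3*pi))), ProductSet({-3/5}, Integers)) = ProductSet({-3/5}, Integers)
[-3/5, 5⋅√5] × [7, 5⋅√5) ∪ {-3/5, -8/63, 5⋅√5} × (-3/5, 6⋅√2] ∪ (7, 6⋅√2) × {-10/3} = ((7, 6⋅√2) × {-10/3}) ∪ ({-3/5, -8/63, 5⋅√5} × (-3/5, 6⋅√2]) ∪ ([-3/5, 5⋅√5] × [7, 5⋅√5))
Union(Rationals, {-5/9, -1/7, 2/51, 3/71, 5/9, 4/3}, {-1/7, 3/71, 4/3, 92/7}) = Rationals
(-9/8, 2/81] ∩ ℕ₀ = {0}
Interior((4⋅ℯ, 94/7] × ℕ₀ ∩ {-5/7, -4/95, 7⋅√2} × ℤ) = ∅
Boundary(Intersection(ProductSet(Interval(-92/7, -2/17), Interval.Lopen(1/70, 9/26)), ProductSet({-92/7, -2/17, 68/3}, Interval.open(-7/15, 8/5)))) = ProductSet({-92/7, -2/17}, Interval(1/70, 9/26))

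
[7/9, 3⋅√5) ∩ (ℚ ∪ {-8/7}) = ℚ ∩ [7/9, 3⋅√5)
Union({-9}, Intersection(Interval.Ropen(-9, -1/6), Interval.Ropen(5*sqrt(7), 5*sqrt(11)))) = {-9}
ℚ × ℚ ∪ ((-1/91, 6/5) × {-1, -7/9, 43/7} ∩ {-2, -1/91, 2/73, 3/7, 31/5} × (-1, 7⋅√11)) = ℚ × ℚ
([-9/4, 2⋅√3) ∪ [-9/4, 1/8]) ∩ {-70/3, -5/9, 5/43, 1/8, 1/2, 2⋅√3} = {-5/9, 5/43, 1/8, 1/2}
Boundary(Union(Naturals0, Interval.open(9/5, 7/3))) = Union(Complement(Naturals0, Interval.open(9/5, 7/3)), {9/5, 7/3})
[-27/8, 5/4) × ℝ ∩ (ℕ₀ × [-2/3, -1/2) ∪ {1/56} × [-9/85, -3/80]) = ({1/56} × [-9/85, -3/80]) ∪ ({0, 1} × [-2/3, -1/2))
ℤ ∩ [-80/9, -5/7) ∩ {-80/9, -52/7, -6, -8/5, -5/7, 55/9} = {-6}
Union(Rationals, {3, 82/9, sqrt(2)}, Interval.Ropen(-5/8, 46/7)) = Union(Interval(-5/8, 46/7), Rationals)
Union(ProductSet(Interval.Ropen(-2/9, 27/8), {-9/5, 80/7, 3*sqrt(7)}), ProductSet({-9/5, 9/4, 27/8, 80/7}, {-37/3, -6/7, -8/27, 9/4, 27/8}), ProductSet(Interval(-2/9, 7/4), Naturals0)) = Union(ProductSet({-9/5, 9/4, 27/8, 80/7}, {-37/3, -6/7, -8/27, 9/4, 27/8}), ProductSet(Interval(-2/9, 7/4), Naturals0), ProductSet(Interval.Ropen(-2/9, 27/8), {-9/5, 80/7, 3*sqrt(7)}))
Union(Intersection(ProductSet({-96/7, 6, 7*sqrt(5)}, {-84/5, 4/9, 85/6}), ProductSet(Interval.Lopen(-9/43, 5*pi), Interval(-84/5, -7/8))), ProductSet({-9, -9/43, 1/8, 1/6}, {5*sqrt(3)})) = Union(ProductSet({6, 7*sqrt(5)}, {-84/5}), ProductSet({-9, -9/43, 1/8, 1/6}, {5*sqrt(3)}))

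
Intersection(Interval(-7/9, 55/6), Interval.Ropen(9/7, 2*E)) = Interval.Ropen(9/7, 2*E)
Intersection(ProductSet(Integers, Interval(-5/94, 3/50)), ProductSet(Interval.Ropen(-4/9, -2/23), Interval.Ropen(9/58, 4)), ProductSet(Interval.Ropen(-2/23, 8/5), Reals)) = EmptySet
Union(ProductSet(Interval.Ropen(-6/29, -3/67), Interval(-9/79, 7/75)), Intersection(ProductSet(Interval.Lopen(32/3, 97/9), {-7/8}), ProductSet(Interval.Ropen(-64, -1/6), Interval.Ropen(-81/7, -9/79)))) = ProductSet(Interval.Ropen(-6/29, -3/67), Interval(-9/79, 7/75))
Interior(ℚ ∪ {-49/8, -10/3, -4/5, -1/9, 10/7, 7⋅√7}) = ∅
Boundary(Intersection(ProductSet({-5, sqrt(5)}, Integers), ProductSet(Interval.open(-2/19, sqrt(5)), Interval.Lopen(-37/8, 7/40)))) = EmptySet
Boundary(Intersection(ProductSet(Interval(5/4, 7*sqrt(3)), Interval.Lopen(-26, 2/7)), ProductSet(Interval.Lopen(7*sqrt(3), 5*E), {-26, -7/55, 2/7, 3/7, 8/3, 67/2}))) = EmptySet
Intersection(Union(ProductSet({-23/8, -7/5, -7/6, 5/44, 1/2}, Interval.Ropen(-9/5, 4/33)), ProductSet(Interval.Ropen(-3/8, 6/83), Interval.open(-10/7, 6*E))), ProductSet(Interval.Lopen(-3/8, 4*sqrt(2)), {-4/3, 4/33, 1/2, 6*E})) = Union(ProductSet({5/44, 1/2}, {-4/3}), ProductSet(Interval.open(-3/8, 6/83), {-4/3, 4/33, 1/2}))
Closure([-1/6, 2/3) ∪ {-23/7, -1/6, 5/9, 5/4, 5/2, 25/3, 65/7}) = {-23/7, 5/4, 5/2, 25/3, 65/7} ∪ [-1/6, 2/3]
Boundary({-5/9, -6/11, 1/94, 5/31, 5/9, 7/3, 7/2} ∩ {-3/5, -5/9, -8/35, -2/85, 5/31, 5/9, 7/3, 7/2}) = {-5/9, 5/31, 5/9, 7/3, 7/2}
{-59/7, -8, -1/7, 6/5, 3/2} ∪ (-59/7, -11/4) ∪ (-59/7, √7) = [-59/7, √7)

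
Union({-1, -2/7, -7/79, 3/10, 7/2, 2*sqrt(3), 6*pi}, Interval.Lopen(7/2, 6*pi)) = Union({-1, -2/7, -7/79, 3/10, 2*sqrt(3)}, Interval(7/2, 6*pi))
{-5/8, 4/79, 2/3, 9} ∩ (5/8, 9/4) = {2/3}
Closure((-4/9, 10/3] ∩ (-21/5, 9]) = [-4/9, 10/3]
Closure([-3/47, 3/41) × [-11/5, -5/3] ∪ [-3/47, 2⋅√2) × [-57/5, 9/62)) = ({-3/47, 2⋅√2} × [-57/5, 9/62]) ∪ ([-3/47, 2⋅√2] × {-57/5, 9/62}) ∪ ([-3/47, 2⋅√2) × [-57/5, 9/62))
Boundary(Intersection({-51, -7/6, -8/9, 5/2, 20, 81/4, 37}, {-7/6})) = {-7/6}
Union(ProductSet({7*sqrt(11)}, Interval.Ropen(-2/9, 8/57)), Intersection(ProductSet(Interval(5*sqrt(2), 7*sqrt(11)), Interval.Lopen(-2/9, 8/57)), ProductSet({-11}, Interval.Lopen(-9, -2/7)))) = ProductSet({7*sqrt(11)}, Interval.Ropen(-2/9, 8/57))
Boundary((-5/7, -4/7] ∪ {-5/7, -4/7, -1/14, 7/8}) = {-5/7, -4/7, -1/14, 7/8}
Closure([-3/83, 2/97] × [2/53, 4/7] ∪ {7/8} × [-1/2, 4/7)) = ({7/8} × [-1/2, 4/7]) ∪ ([-3/83, 2/97] × [2/53, 4/7])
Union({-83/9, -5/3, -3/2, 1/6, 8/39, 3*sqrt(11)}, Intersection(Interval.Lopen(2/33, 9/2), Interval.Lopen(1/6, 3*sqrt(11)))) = Union({-83/9, -5/3, -3/2, 3*sqrt(11)}, Interval(1/6, 9/2))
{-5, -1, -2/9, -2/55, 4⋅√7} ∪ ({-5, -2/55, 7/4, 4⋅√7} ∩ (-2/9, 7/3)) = {-5, -1, -2/9, -2/55, 7/4, 4⋅√7}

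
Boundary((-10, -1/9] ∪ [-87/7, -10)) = {-87/7, -10, -1/9}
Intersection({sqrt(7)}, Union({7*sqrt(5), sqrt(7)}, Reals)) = {sqrt(7)}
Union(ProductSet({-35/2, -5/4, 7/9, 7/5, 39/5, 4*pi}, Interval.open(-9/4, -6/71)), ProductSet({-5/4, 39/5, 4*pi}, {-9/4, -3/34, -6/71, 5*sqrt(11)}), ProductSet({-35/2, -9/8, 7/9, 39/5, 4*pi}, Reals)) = Union(ProductSet({-5/4, 39/5, 4*pi}, {-9/4, -3/34, -6/71, 5*sqrt(11)}), ProductSet({-35/2, -9/8, 7/9, 39/5, 4*pi}, Reals), ProductSet({-35/2, -5/4, 7/9, 7/5, 39/5, 4*pi}, Interval.open(-9/4, -6/71)))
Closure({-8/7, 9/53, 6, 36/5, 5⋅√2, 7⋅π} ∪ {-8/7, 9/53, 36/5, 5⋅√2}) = {-8/7, 9/53, 6, 36/5, 5⋅√2, 7⋅π}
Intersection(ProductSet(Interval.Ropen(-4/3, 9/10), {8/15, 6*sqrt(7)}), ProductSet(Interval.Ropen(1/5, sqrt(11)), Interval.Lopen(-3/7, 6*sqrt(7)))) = ProductSet(Interval.Ropen(1/5, 9/10), {8/15, 6*sqrt(7)})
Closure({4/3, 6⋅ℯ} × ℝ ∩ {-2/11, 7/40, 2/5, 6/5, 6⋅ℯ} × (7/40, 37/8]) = {6⋅ℯ} × [7/40, 37/8]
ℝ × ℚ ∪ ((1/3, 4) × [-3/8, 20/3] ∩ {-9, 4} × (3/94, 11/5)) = ℝ × ℚ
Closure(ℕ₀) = ℕ₀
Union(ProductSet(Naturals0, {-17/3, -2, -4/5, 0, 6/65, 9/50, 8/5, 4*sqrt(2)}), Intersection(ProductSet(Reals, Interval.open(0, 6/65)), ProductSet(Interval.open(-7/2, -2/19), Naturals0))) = ProductSet(Naturals0, {-17/3, -2, -4/5, 0, 6/65, 9/50, 8/5, 4*sqrt(2)})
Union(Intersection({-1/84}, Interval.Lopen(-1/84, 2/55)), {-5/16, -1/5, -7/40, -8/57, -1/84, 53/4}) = {-5/16, -1/5, -7/40, -8/57, -1/84, 53/4}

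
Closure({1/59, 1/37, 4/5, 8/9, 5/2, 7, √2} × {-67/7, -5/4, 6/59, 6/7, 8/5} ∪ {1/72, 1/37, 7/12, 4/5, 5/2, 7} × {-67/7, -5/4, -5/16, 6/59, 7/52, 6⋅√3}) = ({1/59, 1/37, 4/5, 8/9, 5/2, 7, √2} × {-67/7, -5/4, 6/59, 6/7, 8/5}) ∪ ({1/72, 1/37, 7/12, 4/5, 5/2, 7} × {-67/7, -5/4, -5/16, 6/59, 7/52, 6⋅√3})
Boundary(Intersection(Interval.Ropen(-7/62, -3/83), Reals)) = {-7/62, -3/83}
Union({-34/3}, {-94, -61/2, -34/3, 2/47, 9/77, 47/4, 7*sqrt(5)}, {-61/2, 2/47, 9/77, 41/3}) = {-94, -61/2, -34/3, 2/47, 9/77, 47/4, 41/3, 7*sqrt(5)}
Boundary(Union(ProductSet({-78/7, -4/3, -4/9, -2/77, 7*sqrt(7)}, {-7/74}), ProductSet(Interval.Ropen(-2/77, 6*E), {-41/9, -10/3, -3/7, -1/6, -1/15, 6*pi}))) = Union(ProductSet({-78/7, -4/3, -4/9, -2/77, 7*sqrt(7)}, {-7/74}), ProductSet(Interval(-2/77, 6*E), {-41/9, -10/3, -3/7, -1/6, -1/15, 6*pi}))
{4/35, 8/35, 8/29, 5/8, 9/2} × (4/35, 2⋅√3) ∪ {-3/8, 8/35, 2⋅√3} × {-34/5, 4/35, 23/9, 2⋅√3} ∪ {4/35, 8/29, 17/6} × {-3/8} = ({4/35, 8/29, 17/6} × {-3/8}) ∪ ({4/35, 8/35, 8/29, 5/8, 9/2} × (4/35, 2⋅√3)) ∪ ({-3/8, 8/35, 2⋅√3} × {-34/5, 4/35, 23/9, 2⋅√3})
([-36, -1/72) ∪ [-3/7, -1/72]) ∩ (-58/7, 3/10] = (-58/7, -1/72]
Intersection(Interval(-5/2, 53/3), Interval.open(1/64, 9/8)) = Interval.open(1/64, 9/8)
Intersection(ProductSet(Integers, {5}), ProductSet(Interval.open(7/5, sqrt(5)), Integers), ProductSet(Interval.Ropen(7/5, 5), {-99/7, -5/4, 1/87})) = EmptySet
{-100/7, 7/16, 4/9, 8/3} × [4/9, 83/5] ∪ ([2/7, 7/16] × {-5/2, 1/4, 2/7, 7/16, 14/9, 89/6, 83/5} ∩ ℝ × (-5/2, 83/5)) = ({-100/7, 7/16, 4/9, 8/3} × [4/9, 83/5]) ∪ ([2/7, 7/16] × {1/4, 2/7, 7/16, 14/9, 89/6})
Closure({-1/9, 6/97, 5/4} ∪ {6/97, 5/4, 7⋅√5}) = {-1/9, 6/97, 5/4, 7⋅√5}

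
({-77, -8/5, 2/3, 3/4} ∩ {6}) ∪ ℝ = ℝ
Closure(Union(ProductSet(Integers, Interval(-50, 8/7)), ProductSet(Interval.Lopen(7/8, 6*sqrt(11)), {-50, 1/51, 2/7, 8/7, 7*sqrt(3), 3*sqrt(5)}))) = Union(ProductSet(Integers, Interval(-50, 8/7)), ProductSet(Interval(7/8, 6*sqrt(11)), {-50, 1/51, 2/7, 8/7, 7*sqrt(3), 3*sqrt(5)}))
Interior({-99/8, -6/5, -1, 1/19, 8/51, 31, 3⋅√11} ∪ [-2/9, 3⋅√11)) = (-2/9, 3⋅√11)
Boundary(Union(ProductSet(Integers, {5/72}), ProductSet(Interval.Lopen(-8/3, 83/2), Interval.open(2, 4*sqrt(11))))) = Union(ProductSet({-8/3, 83/2}, Interval(2, 4*sqrt(11))), ProductSet(Integers, {5/72}), ProductSet(Interval(-8/3, 83/2), {2, 4*sqrt(11)}))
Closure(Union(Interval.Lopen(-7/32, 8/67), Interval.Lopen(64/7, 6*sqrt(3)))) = Union(Interval(-7/32, 8/67), Interval(64/7, 6*sqrt(3)))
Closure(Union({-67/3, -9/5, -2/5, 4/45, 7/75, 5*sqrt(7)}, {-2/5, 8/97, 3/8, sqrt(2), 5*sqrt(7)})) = {-67/3, -9/5, -2/5, 8/97, 4/45, 7/75, 3/8, sqrt(2), 5*sqrt(7)}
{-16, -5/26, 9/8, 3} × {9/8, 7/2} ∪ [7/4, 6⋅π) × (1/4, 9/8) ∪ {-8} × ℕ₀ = ({-8} × ℕ₀) ∪ ({-16, -5/26, 9/8, 3} × {9/8, 7/2}) ∪ ([7/4, 6⋅π) × (1/4, 9/8))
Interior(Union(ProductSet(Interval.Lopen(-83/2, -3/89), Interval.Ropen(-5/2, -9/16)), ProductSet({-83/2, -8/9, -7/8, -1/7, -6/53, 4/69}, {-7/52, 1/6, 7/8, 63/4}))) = ProductSet(Interval.open(-83/2, -3/89), Interval.open(-5/2, -9/16))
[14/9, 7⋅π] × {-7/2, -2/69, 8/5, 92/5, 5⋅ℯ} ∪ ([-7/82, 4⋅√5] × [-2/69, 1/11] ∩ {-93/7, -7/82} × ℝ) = ({-7/82} × [-2/69, 1/11]) ∪ ([14/9, 7⋅π] × {-7/2, -2/69, 8/5, 92/5, 5⋅ℯ})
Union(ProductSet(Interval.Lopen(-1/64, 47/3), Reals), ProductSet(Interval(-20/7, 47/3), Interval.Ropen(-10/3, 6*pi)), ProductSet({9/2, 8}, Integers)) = Union(ProductSet(Interval(-20/7, 47/3), Interval.Ropen(-10/3, 6*pi)), ProductSet(Interval.Lopen(-1/64, 47/3), Reals))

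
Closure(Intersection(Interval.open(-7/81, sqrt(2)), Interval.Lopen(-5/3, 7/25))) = Interval(-7/81, 7/25)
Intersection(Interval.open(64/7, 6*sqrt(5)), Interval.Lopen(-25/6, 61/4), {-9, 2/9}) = EmptySet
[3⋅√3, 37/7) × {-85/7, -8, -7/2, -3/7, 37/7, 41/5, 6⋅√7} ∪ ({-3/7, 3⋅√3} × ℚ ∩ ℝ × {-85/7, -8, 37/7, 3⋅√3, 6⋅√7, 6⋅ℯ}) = ({-3/7, 3⋅√3} × {-85/7, -8, 37/7}) ∪ ([3⋅√3, 37/7) × {-85/7, -8, -7/2, -3/7, 37/7, 41/5, 6⋅√7})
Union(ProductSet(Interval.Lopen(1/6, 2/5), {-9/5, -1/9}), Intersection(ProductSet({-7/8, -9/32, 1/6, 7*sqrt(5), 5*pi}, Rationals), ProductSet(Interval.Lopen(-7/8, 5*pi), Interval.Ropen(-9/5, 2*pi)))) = Union(ProductSet({-9/32, 1/6, 7*sqrt(5), 5*pi}, Intersection(Interval.Ropen(-9/5, 2*pi), Rationals)), ProductSet(Interval.Lopen(1/6, 2/5), {-9/5, -1/9}))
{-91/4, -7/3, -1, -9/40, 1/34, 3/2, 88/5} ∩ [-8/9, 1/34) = {-9/40}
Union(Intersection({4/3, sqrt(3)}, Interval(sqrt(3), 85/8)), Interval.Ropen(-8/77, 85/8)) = Interval.Ropen(-8/77, 85/8)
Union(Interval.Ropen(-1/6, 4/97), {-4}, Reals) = Interval(-oo, oo)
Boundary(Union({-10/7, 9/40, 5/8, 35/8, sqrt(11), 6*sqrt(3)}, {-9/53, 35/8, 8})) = {-10/7, -9/53, 9/40, 5/8, 35/8, 8, sqrt(11), 6*sqrt(3)}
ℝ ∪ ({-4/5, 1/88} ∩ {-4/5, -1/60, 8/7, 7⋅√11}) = ℝ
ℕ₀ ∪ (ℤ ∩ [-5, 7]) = {-5, -4, …, 7} ∪ ℕ₀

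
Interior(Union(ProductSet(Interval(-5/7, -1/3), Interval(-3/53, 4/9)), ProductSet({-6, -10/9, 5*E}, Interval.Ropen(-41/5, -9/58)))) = ProductSet(Interval.open(-5/7, -1/3), Interval.open(-3/53, 4/9))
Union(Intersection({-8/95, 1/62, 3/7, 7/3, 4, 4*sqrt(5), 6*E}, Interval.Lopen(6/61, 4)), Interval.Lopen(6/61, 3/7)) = Union({7/3, 4}, Interval.Lopen(6/61, 3/7))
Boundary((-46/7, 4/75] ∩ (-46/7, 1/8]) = {-46/7, 4/75}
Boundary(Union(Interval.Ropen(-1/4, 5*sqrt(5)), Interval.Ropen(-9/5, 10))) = {-9/5, 5*sqrt(5)}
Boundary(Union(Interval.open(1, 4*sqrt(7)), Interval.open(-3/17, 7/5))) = {-3/17, 4*sqrt(7)}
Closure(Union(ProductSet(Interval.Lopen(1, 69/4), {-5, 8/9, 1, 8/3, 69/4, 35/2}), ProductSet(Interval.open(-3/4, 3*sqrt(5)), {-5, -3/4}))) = Union(ProductSet(Interval(-3/4, 3*sqrt(5)), {-5, -3/4}), ProductSet(Interval(1, 69/4), {-5, 8/9, 1, 8/3, 69/4, 35/2}))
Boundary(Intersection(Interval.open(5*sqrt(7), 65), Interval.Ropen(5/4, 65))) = {65, 5*sqrt(7)}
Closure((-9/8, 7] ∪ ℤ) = ℤ ∪ [-9/8, 7]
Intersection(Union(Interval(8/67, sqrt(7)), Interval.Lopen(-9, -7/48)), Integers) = Union(Range(-8, 0, 1), Range(1, 3, 1))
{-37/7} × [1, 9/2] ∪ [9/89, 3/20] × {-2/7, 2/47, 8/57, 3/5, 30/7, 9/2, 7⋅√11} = ({-37/7} × [1, 9/2]) ∪ ([9/89, 3/20] × {-2/7, 2/47, 8/57, 3/5, 30/7, 9/2, 7⋅√11})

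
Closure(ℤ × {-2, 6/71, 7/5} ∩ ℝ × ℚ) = ℤ × {-2, 6/71, 7/5}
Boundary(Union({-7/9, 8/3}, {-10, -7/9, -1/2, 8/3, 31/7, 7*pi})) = {-10, -7/9, -1/2, 8/3, 31/7, 7*pi}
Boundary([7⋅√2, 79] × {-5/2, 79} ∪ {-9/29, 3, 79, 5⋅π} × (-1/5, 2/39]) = ({-9/29, 3, 79, 5⋅π} × [-1/5, 2/39]) ∪ ([7⋅√2, 79] × {-5/2, 79})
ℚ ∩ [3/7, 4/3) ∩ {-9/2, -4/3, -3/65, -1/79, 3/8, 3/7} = {3/7}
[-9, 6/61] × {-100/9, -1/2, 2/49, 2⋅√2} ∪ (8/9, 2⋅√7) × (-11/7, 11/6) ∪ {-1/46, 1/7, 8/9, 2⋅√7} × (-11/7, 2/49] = ({-1/46, 1/7, 8/9, 2⋅√7} × (-11/7, 2/49]) ∪ ([-9, 6/61] × {-100/9, -1/2, 2/49, 2⋅√2}) ∪ ((8/9, 2⋅√7) × (-11/7, 11/6))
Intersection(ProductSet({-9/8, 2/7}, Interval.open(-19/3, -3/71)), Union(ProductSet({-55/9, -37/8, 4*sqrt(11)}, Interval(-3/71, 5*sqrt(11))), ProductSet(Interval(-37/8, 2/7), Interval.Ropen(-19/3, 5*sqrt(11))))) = ProductSet({-9/8, 2/7}, Interval.open(-19/3, -3/71))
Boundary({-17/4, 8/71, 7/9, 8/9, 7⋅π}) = {-17/4, 8/71, 7/9, 8/9, 7⋅π}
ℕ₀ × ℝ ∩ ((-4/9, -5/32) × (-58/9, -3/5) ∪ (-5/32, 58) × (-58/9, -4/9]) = {0, 1, …, 57} × (-58/9, -4/9]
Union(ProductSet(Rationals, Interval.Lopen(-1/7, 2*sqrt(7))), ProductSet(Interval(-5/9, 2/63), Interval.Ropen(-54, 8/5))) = Union(ProductSet(Interval(-5/9, 2/63), Interval.Ropen(-54, 8/5)), ProductSet(Rationals, Interval.Lopen(-1/7, 2*sqrt(7))))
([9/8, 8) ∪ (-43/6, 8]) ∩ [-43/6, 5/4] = (-43/6, 5/4]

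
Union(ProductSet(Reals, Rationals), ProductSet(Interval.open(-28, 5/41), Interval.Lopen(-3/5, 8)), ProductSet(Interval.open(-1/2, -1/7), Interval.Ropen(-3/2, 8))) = Union(ProductSet(Interval.open(-28, 5/41), Interval.Lopen(-3/5, 8)), ProductSet(Interval.open(-1/2, -1/7), Interval.Ropen(-3/2, 8)), ProductSet(Reals, Rationals))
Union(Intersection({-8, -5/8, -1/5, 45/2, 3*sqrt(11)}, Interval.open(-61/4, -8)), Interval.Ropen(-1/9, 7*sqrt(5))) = Interval.Ropen(-1/9, 7*sqrt(5))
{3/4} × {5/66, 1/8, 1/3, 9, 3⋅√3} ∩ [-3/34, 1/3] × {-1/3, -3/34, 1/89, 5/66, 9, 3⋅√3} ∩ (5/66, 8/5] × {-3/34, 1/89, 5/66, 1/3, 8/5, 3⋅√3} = ∅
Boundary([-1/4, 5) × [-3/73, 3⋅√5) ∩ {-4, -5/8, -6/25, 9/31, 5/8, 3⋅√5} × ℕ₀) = {-6/25, 9/31, 5/8} × {0, 1, …, 6}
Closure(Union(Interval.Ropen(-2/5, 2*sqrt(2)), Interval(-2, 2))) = Interval(-2, 2*sqrt(2))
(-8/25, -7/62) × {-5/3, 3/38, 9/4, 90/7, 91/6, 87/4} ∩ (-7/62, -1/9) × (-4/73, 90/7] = ∅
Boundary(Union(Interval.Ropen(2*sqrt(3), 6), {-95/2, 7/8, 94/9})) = {-95/2, 7/8, 6, 94/9, 2*sqrt(3)}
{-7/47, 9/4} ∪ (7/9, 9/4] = {-7/47} ∪ (7/9, 9/4]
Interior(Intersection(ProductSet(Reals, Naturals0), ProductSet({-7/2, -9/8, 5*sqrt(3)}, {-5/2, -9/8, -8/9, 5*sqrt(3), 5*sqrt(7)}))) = EmptySet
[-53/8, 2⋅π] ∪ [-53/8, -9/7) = [-53/8, 2⋅π]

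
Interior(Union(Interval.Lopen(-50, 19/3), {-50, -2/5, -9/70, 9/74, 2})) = Interval.open(-50, 19/3)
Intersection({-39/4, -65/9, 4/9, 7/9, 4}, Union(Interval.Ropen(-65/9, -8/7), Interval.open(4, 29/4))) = {-65/9}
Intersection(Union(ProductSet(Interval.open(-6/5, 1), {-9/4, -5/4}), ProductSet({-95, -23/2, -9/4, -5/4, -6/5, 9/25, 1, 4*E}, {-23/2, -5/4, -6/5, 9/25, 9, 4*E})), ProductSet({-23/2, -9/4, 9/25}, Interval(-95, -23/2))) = ProductSet({-23/2, -9/4, 9/25}, {-23/2})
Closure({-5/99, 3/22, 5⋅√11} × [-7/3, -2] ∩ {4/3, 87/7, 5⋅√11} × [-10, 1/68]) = {5⋅√11} × [-7/3, -2]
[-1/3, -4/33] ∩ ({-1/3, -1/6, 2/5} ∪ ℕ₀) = {-1/3, -1/6}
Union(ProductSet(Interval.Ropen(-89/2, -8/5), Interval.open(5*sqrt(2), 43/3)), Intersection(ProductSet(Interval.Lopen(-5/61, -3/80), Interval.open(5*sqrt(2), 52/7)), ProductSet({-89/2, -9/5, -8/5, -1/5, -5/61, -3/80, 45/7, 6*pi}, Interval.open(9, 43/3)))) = ProductSet(Interval.Ropen(-89/2, -8/5), Interval.open(5*sqrt(2), 43/3))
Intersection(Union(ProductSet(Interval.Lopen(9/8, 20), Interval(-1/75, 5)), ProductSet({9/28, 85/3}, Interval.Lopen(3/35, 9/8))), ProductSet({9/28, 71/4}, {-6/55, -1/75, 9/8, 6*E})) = Union(ProductSet({9/28}, {9/8}), ProductSet({71/4}, {-1/75, 9/8}))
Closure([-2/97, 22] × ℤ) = [-2/97, 22] × ℤ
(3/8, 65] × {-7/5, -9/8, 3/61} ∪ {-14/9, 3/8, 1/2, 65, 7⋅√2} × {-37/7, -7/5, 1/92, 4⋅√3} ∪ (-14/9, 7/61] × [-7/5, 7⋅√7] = ((3/8, 65] × {-7/5, -9/8, 3/61}) ∪ ((-14/9, 7/61] × [-7/5, 7⋅√7]) ∪ ({-14/9, 3/8, 1/2, 65, 7⋅√2} × {-37/7, -7/5, 1/92, 4⋅√3})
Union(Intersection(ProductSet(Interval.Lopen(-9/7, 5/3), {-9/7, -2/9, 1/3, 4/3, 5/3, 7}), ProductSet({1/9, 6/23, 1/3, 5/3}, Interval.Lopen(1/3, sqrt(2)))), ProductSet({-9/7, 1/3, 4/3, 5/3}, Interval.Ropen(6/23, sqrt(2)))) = Union(ProductSet({-9/7, 1/3, 4/3, 5/3}, Interval.Ropen(6/23, sqrt(2))), ProductSet({1/9, 6/23, 1/3, 5/3}, {4/3}))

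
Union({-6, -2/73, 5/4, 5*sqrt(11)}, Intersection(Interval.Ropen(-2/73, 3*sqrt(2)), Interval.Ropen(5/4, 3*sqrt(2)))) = Union({-6, -2/73, 5*sqrt(11)}, Interval.Ropen(5/4, 3*sqrt(2)))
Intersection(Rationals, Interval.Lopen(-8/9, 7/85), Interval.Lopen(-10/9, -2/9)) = Intersection(Interval.Lopen(-8/9, -2/9), Rationals)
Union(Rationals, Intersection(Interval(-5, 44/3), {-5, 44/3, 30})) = Rationals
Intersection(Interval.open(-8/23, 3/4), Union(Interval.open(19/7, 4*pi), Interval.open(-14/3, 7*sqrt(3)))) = Interval.open(-8/23, 3/4)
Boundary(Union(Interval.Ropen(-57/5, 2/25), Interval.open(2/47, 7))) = {-57/5, 7}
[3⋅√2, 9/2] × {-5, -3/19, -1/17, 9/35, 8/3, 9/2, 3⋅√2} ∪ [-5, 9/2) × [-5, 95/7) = ([-5, 9/2) × [-5, 95/7)) ∪ ([3⋅√2, 9/2] × {-5, -3/19, -1/17, 9/35, 8/3, 9/2, 3⋅√2})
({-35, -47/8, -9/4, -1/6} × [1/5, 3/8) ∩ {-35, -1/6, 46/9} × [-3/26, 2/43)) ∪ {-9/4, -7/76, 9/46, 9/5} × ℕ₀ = {-9/4, -7/76, 9/46, 9/5} × ℕ₀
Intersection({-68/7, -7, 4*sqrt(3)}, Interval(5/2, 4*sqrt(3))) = {4*sqrt(3)}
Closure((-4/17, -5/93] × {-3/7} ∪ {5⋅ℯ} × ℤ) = ({5⋅ℯ} × ℤ) ∪ ([-4/17, -5/93] × {-3/7})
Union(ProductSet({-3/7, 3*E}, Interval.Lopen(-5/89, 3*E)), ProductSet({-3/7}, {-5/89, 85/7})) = Union(ProductSet({-3/7}, {-5/89, 85/7}), ProductSet({-3/7, 3*E}, Interval.Lopen(-5/89, 3*E)))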